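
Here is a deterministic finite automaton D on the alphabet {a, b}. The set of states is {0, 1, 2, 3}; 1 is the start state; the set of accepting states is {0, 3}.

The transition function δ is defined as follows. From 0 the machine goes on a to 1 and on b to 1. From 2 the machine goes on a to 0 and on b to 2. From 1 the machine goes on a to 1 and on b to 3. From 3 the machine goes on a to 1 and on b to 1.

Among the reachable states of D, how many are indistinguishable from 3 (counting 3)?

First remove the unreachable states {0,2}; 2 states remain.
Initial partition by acceptance: {3} | {1}.
The partition is now stable with 2 blocks: {3} | {1}.
State 3 belongs to the block {3}, which has 1 states.

1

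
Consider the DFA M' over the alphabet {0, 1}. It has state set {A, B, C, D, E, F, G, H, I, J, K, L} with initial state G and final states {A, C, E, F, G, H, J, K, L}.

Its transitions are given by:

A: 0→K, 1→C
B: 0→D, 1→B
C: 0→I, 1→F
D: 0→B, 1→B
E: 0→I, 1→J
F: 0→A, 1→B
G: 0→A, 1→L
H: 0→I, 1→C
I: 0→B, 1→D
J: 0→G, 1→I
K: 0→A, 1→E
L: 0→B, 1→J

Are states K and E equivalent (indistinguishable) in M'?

No

First remove the unreachable states {H}; 11 states remain.
Initial partition by acceptance: {A,C,E,F,G,J,K,L} | {B,D,I}.
Refine {A,C,E,F,G,J,K,L} on symbol 0: members go to different blocks, giving {A,F,G,J,K} and {C,E,L}.
On input 1, block {A,F,G,J,K} splits into {A,G,K} and {F,J}.
Stable partition: {A,G,K} | {B,D,I} | {C,E,L} | {F,J} — 4 equivalence classes.
K and E end up in different blocks, so they are distinguishable. For instance, the string '0' is accepted from only K.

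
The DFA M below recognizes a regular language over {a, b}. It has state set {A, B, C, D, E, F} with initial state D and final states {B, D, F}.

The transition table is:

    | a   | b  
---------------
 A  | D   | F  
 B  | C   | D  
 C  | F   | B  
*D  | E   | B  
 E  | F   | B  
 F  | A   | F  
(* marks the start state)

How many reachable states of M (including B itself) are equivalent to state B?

Initial partition by acceptance: {B,D,F} | {A,C,E}.
Stable partition: {B,D,F} | {A,C,E} — 2 equivalence classes.
The equivalence class containing B is {B,D,F}, of size 3.

3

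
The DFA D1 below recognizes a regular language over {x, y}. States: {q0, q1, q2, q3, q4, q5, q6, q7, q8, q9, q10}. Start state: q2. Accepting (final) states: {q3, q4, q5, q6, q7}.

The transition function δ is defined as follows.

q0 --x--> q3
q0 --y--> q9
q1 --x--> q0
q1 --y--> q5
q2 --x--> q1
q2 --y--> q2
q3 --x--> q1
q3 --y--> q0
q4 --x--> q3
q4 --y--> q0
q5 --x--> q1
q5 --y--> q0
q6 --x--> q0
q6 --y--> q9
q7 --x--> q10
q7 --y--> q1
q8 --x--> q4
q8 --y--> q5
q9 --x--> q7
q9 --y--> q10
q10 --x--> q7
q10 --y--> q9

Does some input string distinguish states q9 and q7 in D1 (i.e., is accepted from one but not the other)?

First remove the unreachable states {q4,q6,q8}; 8 states remain.
P0 = {q3,q5,q7} | {q0,q1,q2,q9,q10}.
Refine {q0,q1,q2,q9,q10} on symbol x: members go to different blocks, giving {q0,q9,q10} and {q1,q2}.
On input x, block {q3,q5,q7} splits into {q3,q5} and {q7}.
On input x, block {q0,q9,q10} splits into {q9,q10} and {q0}.
On input x, block {q1,q2} splits into {q1} and {q2}.
No further refinement is possible. Final partition (6 blocks): {q3,q5} | {q9,q10} | {q1} | {q7} | {q0} | {q2}.
q9 and q7 end up in different blocks, so they are distinguishable. For instance, the string 'ε' is accepted from only q7.

Yes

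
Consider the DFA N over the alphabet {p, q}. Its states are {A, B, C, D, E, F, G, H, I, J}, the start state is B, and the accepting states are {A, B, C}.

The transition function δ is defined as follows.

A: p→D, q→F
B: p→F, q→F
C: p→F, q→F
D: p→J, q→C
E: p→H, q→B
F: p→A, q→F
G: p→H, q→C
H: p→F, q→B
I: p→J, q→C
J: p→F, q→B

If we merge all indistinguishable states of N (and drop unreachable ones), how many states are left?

Reachable states from the start: {A,B,C,D,F,J}. Unreachable: {E,G,H,I} — drop them.
Initial partition by acceptance: {A,B,C} | {D,F,J}.
Split {D,F,J} by δ(·,p) → {D,J} and {F}.
On input p, block {A,B,C} splits into {B,C} and {A}.
On input p, block {D,J} splits into {D} and {J}.
No further refinement is possible. Final partition (5 blocks): {B,C} | {D} | {F} | {A} | {J}.

5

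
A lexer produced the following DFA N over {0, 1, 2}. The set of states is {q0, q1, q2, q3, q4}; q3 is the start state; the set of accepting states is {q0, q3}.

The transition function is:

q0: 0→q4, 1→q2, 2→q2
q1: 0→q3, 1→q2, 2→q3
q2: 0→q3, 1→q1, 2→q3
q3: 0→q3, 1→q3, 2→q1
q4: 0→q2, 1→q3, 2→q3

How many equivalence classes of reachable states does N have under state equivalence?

First remove the unreachable states {q0,q4}; 3 states remain.
Start with accepting vs non-accepting: {q3} | {q1,q2}.
The partition is now stable with 2 blocks: {q3} | {q1,q2}.

2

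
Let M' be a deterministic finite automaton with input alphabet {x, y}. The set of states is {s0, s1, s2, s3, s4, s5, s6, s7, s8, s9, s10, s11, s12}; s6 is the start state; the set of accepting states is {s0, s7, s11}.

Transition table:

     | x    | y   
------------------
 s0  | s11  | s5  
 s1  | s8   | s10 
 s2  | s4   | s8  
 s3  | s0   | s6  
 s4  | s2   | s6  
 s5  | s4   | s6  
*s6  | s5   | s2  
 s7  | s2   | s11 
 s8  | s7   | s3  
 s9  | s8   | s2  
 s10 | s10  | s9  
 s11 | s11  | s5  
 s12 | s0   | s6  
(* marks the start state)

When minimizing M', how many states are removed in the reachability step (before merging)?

4

Starting at s6 and following transitions, the reachable set is {s0, s2, s3, s4, s5, s6, s7, s8, s11}. That leaves s1, s9, s10, s12 unreachable — 4 in total.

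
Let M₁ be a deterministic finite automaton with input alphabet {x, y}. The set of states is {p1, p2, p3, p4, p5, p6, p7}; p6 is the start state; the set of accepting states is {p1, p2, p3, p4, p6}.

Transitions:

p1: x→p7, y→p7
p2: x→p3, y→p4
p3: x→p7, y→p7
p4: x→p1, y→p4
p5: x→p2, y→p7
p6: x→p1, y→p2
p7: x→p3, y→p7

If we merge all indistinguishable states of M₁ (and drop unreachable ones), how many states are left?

States {p5} cannot be reached from the start state, so discard them.
Initial partition by acceptance: {p1,p2,p3,p4,p6} | {p7}.
Split {p1,p2,p3,p4,p6} by δ(·,x) → {p2,p4,p6} and {p1,p3}.
The partition is now stable with 3 blocks: {p2,p4,p6} | {p7} | {p1,p3}.

3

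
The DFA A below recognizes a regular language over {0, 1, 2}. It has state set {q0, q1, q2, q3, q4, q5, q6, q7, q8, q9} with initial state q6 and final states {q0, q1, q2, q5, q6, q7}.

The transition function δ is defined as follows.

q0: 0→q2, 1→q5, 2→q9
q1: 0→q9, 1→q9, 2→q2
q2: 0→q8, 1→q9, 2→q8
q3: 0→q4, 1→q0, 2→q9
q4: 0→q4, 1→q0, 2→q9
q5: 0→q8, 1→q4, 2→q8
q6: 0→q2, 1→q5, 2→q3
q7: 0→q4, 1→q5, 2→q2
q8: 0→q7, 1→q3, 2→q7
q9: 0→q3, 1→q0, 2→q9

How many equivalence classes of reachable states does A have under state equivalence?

5

States {q1} cannot be reached from the start state, so discard them.
Start with accepting vs non-accepting: {q0,q2,q5,q6,q7} | {q3,q4,q8,q9}.
Split {q0,q2,q5,q6,q7} by δ(·,0) → {q2,q5,q7} and {q0,q6}.
Refine {q2,q5,q7} on symbol 1: members go to different blocks, giving {q2,q5} and {q7}.
Split {q3,q4,q8,q9} by δ(·,0) → {q3,q4,q9} and {q8}.
No further refinement is possible. Final partition (5 blocks): {q2,q5} | {q3,q4,q9} | {q0,q6} | {q7} | {q8}.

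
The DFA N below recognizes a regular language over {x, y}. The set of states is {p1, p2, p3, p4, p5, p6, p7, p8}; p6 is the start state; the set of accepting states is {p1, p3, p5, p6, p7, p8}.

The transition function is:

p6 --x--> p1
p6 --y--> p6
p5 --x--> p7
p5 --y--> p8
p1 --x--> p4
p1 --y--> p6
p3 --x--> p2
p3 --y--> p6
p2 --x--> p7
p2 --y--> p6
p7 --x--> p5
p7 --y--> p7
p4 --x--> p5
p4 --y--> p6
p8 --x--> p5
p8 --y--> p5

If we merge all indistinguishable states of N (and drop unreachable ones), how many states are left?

4

Reachable states from the start: {p1,p4,p5,p6,p7,p8}. Unreachable: {p2,p3} — drop them.
Start with accepting vs non-accepting: {p1,p5,p6,p7,p8} | {p4}.
On input x, block {p1,p5,p6,p7,p8} splits into {p5,p6,p7,p8} and {p1}.
Split {p5,p6,p7,p8} by δ(·,x) → {p5,p7,p8} and {p6}.
The partition is now stable with 4 blocks: {p5,p7,p8} | {p4} | {p1} | {p6}.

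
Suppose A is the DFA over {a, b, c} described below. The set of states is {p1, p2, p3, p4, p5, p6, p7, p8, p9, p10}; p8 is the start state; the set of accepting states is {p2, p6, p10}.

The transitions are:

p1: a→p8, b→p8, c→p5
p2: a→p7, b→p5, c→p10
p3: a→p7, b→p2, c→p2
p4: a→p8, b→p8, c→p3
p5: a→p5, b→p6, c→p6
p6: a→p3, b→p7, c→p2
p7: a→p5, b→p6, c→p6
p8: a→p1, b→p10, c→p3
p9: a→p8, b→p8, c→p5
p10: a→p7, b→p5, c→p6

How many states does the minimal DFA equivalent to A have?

Reachable states from the start: {p1,p2,p3,p5,p6,p7,p8,p10}. Unreachable: {p4,p9} — drop them.
Start with accepting vs non-accepting: {p2,p6,p10} | {p1,p3,p5,p7,p8}.
On input b, block {p1,p3,p5,p7,p8} splits into {p3,p5,p7,p8} and {p1}.
Refine {p3,p5,p7,p8} on symbol a: members go to different blocks, giving {p3,p5,p7} and {p8}.
No further refinement is possible. Final partition (4 blocks): {p2,p6,p10} | {p3,p5,p7} | {p1} | {p8}.

4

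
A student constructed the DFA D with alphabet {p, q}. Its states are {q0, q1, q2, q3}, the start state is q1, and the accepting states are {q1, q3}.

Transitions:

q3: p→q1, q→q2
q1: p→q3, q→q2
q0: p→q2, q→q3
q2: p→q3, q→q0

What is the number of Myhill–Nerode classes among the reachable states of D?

All states are reachable from the start state.
Start with accepting vs non-accepting: {q1,q3} | {q0,q2}.
Split {q0,q2} by δ(·,p) → {q0} and {q2}.
Stable partition: {q1,q3} | {q0} | {q2} — 3 equivalence classes.

3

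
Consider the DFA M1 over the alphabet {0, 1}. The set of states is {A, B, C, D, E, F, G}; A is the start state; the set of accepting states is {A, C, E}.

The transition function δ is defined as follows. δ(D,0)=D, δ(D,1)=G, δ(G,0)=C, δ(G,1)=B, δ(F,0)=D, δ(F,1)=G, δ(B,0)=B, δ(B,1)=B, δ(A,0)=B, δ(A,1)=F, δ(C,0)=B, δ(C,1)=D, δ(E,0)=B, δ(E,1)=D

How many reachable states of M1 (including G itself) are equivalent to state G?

1

First remove the unreachable states {E}; 6 states remain.
Start with accepting vs non-accepting: {A,C} | {B,D,F,G}.
Split {B,D,F,G} by δ(·,0) → {B,D,F} and {G}.
Split {B,D,F} by δ(·,1) → {D,F} and {B}.
No further refinement is possible. Final partition (4 blocks): {A,C} | {D,F} | {G} | {B}.
State G belongs to the block {G}, which has 1 states.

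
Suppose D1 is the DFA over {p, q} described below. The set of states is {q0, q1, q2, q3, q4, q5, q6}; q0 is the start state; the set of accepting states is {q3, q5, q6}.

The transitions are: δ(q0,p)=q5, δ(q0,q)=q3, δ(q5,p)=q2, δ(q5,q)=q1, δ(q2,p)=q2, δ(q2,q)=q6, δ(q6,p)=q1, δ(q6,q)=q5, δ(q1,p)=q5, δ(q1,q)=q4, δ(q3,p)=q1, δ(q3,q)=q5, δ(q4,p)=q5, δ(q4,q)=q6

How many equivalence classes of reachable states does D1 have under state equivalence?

5

All states are reachable from the start state.
Start with accepting vs non-accepting: {q3,q5,q6} | {q0,q1,q2,q4}.
Refine {q3,q5,q6} on symbol q: members go to different blocks, giving {q3,q6} and {q5}.
On input p, block {q0,q1,q2,q4} splits into {q0,q1,q4} and {q2}.
Split {q0,q1,q4} by δ(·,q) → {q0,q4} and {q1}.
The partition is now stable with 5 blocks: {q3,q6} | {q0,q4} | {q5} | {q2} | {q1}.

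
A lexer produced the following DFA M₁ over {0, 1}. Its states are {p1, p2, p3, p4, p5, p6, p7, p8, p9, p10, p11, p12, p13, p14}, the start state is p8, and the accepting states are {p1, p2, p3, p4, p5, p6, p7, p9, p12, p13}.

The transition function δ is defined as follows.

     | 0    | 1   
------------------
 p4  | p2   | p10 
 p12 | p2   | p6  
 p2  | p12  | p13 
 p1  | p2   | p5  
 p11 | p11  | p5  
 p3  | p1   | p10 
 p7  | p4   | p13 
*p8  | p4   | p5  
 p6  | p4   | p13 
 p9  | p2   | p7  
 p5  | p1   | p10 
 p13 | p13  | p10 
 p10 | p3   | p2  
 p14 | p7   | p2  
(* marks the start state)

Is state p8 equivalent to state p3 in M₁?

No

States {p7,p9,p11,p14} cannot be reached from the start state, so discard them.
P0 = {p1,p2,p3,p4,p5,p6,p12,p13} | {p8,p10}.
Refine {p1,p2,p3,p4,p5,p6,p12,p13} on symbol 1: members go to different blocks, giving {p1,p2,p6,p12} and {p3,p4,p5,p13}.
Split {p1,p2,p6,p12} by δ(·,0) → {p1,p2,p12} and {p6}.
Split {p1,p2,p12} by δ(·,1) → {p1,p2} and {p12}.
On input 0, block {p1,p2} splits into {p1} and {p2}.
On input 1, block {p8,p10} splits into {p8} and {p10}.
On input 0, block {p3,p4,p5,p13} splits into {p3,p5} and {p4} and {p13}.
The partition is now stable with 9 blocks: {p1} | {p8} | {p3,p5} | {p6} | {p12} | {p2} | {p10} | {p4} | {p13}.
p8 and p3 end up in different blocks, so they are distinguishable. For instance, the string 'ε' is accepted from only p3.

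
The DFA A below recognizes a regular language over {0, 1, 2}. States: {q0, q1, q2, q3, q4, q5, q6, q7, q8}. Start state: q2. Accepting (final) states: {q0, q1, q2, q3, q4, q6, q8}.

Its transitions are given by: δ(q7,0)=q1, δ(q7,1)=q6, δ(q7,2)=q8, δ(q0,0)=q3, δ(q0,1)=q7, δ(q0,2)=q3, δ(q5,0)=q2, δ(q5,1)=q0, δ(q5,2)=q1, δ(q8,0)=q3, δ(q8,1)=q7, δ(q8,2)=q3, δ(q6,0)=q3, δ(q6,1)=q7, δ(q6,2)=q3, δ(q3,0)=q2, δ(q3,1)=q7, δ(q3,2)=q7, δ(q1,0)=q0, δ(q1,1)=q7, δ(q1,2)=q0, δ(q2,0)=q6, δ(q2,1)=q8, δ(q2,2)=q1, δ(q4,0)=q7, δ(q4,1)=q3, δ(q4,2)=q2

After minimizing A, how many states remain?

First remove the unreachable states {q4,q5}; 7 states remain.
Start with accepting vs non-accepting: {q0,q1,q2,q3,q6,q8} | {q7}.
Split {q0,q1,q2,q3,q6,q8} by δ(·,1) → {q0,q1,q3,q6,q8} and {q2}.
Split {q0,q1,q3,q6,q8} by δ(·,0) → {q0,q1,q6,q8} and {q3}.
Split {q0,q1,q6,q8} by δ(·,0) → {q0,q6,q8} and {q1}.
No further refinement is possible. Final partition (5 blocks): {q0,q6,q8} | {q7} | {q2} | {q3} | {q1}.

5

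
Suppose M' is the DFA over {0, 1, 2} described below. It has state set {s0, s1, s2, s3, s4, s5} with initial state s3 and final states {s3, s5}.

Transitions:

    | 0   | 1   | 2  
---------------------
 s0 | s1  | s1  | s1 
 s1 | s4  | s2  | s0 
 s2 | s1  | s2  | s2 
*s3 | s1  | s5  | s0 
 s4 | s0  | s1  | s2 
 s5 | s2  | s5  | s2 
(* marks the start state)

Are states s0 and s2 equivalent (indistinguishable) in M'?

P0 = {s3,s5} | {s0,s1,s2,s4}.
No further refinement is possible. Final partition (2 blocks): {s3,s5} | {s0,s1,s2,s4}.
s0 and s2 lie in the same block of the stable partition, so they are equivalent — no string distinguishes them.

Yes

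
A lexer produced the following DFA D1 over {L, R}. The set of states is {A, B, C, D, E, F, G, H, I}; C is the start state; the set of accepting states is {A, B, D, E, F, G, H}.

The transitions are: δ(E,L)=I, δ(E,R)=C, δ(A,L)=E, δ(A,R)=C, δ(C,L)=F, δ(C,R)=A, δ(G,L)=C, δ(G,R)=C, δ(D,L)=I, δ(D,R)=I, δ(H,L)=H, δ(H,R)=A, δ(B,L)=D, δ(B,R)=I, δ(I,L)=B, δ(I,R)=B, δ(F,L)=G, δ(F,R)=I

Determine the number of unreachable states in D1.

1

No path from C leads to H; the other 8 states are all reachable.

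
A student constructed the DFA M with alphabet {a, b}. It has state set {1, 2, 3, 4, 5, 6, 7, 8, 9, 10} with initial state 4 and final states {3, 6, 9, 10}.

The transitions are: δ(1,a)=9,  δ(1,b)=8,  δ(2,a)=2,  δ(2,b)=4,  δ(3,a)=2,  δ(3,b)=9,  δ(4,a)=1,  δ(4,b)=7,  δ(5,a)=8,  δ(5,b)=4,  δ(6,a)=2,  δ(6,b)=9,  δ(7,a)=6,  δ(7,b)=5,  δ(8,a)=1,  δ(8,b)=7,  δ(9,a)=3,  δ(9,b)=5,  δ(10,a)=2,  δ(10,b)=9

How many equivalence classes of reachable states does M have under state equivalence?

Reachable states from the start: {1,2,3,4,5,6,7,8,9}. Unreachable: {10} — drop them.
P0 = {3,6,9} | {1,2,4,5,7,8}.
Split {3,6,9} by δ(·,a) → {3,6} and {9}.
Refine {1,2,4,5,7,8} on symbol a: members go to different blocks, giving {2,4,5,8} and {1} and {7}.
Refine {2,4,5,8} on symbol a: members go to different blocks, giving {2,5} and {4,8}.
On input a, block {2,5} splits into {2} and {5}.
Stable partition: {3,6} | {2} | {9} | {1} | {7} | {4,8} | {5} — 7 equivalence classes.

7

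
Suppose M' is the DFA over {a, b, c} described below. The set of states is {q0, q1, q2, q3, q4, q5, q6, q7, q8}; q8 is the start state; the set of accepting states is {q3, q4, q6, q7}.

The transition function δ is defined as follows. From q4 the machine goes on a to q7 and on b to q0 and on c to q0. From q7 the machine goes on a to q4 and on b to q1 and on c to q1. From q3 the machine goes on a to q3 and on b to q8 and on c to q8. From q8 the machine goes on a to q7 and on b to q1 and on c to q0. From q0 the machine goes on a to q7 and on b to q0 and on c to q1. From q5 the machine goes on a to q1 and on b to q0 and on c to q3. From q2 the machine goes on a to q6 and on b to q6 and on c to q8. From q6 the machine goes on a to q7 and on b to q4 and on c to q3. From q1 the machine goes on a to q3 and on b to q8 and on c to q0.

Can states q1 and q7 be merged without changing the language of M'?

Reachable states from the start: {q0,q1,q3,q4,q7,q8}. Unreachable: {q2,q5,q6} — drop them.
P0 = {q3,q4,q7} | {q0,q1,q8}.
No further refinement is possible. Final partition (2 blocks): {q3,q4,q7} | {q0,q1,q8}.
q1 and q7 end up in different blocks, so they are distinguishable. For instance, the string 'ε' is accepted from only q7.

No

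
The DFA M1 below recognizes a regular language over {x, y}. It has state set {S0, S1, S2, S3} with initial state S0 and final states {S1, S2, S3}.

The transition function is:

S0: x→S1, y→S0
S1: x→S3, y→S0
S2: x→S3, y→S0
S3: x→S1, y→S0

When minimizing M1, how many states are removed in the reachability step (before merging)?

1

BFS from S0 reaches {S0, S1, S3}; the 1 state(s) S2 are never visited.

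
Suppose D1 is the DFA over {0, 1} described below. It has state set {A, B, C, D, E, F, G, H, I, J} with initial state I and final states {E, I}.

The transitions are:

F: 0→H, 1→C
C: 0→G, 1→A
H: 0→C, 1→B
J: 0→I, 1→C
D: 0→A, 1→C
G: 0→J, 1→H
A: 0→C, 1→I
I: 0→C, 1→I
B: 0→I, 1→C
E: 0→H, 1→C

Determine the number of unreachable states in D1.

3

BFS from I reaches {A, B, C, G, H, I, J}; the 3 state(s) D, E, F are never visited.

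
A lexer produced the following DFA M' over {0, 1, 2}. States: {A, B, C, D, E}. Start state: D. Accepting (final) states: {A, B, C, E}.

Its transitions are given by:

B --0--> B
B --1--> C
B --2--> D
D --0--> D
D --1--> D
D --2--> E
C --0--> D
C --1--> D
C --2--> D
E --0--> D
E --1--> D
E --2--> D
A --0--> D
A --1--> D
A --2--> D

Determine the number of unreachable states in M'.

3

Starting at D and following transitions, the reachable set is {D, E}. That leaves A, B, C unreachable — 3 in total.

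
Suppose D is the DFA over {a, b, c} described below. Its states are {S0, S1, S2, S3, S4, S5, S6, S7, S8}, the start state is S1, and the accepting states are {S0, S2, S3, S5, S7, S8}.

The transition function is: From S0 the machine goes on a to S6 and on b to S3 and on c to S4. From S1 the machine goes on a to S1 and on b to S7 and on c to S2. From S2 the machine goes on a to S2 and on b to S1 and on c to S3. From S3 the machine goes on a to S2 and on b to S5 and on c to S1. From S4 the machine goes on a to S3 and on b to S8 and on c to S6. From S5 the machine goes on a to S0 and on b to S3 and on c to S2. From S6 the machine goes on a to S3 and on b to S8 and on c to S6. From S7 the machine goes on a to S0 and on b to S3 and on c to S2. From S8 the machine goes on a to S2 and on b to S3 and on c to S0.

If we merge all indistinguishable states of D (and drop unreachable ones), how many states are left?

7

All states are reachable from the start state.
P0 = {S0,S2,S3,S5,S7,S8} | {S1,S4,S6}.
On input a, block {S0,S2,S3,S5,S7,S8} splits into {S2,S3,S5,S7,S8} and {S0}.
On input a, block {S2,S3,S5,S7,S8} splits into {S2,S3,S8} and {S5,S7}.
On input b, block {S2,S3,S8} splits into {S2} and {S3} and {S8}.
On input a, block {S1,S4,S6} splits into {S4,S6} and {S1}.
The partition is now stable with 7 blocks: {S2} | {S4,S6} | {S0} | {S5,S7} | {S3} | {S8} | {S1}.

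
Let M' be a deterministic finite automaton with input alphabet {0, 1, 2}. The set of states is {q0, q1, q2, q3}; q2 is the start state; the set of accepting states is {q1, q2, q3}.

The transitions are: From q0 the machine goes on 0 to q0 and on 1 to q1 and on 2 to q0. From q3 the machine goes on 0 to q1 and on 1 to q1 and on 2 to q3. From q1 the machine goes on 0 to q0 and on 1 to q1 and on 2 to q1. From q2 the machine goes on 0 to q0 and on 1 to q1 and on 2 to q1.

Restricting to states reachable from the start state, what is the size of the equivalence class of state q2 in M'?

2

First remove the unreachable states {q3}; 3 states remain.
Initial partition by acceptance: {q1,q2} | {q0}.
The partition is now stable with 2 blocks: {q1,q2} | {q0}.
The equivalence class containing q2 is {q1,q2}, of size 2.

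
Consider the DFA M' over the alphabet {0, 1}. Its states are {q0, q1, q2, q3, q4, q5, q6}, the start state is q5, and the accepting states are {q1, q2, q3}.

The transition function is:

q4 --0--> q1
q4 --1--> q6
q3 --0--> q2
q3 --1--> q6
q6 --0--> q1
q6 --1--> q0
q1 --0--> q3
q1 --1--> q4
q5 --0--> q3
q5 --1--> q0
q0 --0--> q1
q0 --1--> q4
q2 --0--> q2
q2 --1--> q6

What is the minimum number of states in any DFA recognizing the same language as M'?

All states are reachable from the start state.
Initial partition by acceptance: {q1,q2,q3} | {q0,q4,q5,q6}.
The partition is now stable with 2 blocks: {q1,q2,q3} | {q0,q4,q5,q6}.

2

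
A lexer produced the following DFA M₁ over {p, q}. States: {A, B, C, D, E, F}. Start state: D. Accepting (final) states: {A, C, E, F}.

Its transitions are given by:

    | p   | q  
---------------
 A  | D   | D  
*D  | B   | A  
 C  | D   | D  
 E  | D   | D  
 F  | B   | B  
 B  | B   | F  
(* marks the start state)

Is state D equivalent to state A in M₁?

No

First remove the unreachable states {C,E}; 4 states remain.
Initial partition by acceptance: {A,F} | {B,D}.
Stable partition: {A,F} | {B,D} — 2 equivalence classes.
D and A end up in different blocks, so they are distinguishable. For instance, the string 'ε' is accepted from only A.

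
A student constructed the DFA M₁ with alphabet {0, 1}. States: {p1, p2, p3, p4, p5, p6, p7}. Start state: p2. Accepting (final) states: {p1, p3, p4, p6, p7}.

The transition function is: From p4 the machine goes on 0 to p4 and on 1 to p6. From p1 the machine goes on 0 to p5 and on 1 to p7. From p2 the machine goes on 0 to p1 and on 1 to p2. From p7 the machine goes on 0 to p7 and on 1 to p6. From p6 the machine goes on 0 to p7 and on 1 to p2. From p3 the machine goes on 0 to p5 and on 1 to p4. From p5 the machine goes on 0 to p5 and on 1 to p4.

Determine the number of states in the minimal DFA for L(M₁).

Reachable states from the start: {p1,p2,p4,p5,p6,p7}. Unreachable: {p3} — drop them.
P0 = {p1,p4,p6,p7} | {p2,p5}.
On input 0, block {p1,p4,p6,p7} splits into {p4,p6,p7} and {p1}.
Split {p4,p6,p7} by δ(·,1) → {p4,p7} and {p6}.
Refine {p2,p5} on symbol 0: members go to different blocks, giving {p2} and {p5}.
Stable partition: {p4,p7} | {p2} | {p1} | {p6} | {p5} — 5 equivalence classes.

5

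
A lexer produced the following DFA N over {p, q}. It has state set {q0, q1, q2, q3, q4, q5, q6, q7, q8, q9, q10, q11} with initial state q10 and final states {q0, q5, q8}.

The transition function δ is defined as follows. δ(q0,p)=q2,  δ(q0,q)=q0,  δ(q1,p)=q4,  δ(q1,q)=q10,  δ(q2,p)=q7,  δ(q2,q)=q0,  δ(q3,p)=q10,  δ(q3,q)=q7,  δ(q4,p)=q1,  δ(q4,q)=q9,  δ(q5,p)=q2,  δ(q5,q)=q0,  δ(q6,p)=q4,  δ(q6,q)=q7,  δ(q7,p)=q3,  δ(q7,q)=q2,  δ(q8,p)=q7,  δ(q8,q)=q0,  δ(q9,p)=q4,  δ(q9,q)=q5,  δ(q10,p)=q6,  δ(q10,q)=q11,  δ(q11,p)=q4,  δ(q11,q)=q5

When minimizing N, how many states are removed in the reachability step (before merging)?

BFS from q10 reaches {q0, q1, q2, q3, q4, q5, q6, q7, q9, q10, q11}; the 1 state(s) q8 are never visited.

1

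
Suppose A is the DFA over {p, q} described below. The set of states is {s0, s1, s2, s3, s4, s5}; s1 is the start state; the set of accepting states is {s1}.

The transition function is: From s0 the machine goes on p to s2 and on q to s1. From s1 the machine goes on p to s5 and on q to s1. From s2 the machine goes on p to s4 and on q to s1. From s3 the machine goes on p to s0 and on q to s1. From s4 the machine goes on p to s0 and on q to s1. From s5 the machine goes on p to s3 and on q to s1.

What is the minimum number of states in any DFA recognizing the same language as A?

Initial partition by acceptance: {s1} | {s0,s2,s3,s4,s5}.
Stable partition: {s1} | {s0,s2,s3,s4,s5} — 2 equivalence classes.

2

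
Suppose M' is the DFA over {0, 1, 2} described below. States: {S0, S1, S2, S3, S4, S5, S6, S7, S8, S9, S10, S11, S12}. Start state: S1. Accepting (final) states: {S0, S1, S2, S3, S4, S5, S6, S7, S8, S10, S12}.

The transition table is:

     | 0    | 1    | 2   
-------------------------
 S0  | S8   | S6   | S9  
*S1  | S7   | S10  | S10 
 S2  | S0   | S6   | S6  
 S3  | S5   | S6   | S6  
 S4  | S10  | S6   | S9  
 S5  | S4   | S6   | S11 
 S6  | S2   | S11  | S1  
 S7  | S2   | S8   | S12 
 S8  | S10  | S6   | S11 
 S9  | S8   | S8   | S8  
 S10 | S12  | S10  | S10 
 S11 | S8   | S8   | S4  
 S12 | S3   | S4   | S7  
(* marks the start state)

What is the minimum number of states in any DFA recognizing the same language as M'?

7

All states are reachable from the start state.
P0 = {S0,S1,S2,S3,S4,S5,S6,S7,S8,S10,S12} | {S9,S11}.
On input 1, block {S0,S1,S2,S3,S4,S5,S6,S7,S8,S10,S12} splits into {S0,S1,S2,S3,S4,S5,S7,S8,S10,S12} and {S6}.
Refine {S0,S1,S2,S3,S4,S5,S7,S8,S10,S12} on symbol 1: members go to different blocks, giving {S0,S2,S3,S4,S5,S8} and {S1,S7,S10,S12}.
On input 0, block {S0,S2,S3,S4,S5,S8} splits into {S0,S2,S3,S5} and {S4,S8}.
Refine {S0,S2,S3,S5} on symbol 0: members go to different blocks, giving {S0,S5} and {S2,S3}.
Split {S1,S7,S10,S12} by δ(·,0) → {S1,S10} and {S7,S12}.
Stable partition: {S0,S5} | {S9,S11} | {S6} | {S1,S10} | {S4,S8} | {S2,S3} | {S7,S12} — 7 equivalence classes.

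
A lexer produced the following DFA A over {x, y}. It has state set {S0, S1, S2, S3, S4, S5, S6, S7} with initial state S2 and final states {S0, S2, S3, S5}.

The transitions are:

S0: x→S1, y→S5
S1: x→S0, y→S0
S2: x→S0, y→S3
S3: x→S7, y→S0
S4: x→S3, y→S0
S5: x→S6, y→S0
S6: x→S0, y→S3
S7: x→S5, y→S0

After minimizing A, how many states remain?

States {S4} cannot be reached from the start state, so discard them.
Initial partition by acceptance: {S0,S2,S3,S5} | {S1,S6,S7}.
Split {S0,S2,S3,S5} by δ(·,x) → {S0,S3,S5} and {S2}.
The partition is now stable with 3 blocks: {S0,S3,S5} | {S1,S6,S7} | {S2}.

3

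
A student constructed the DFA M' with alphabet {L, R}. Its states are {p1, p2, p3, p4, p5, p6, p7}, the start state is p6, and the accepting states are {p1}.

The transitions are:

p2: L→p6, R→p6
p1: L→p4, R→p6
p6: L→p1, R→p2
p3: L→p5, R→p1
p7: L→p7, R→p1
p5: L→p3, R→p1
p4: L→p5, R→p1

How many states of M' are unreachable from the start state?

1

BFS from p6 reaches {p1, p2, p3, p4, p5, p6}; the 1 state(s) p7 are never visited.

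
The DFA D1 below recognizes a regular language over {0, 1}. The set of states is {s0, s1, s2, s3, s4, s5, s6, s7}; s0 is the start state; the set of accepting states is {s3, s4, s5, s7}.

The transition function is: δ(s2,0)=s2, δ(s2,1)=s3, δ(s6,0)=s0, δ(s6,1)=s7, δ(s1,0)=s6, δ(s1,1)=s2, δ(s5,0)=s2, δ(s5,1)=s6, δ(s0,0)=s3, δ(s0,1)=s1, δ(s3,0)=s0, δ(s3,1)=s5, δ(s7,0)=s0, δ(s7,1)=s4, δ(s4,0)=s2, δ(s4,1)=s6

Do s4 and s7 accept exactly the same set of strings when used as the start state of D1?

No

All states are reachable from the start state.
Start with accepting vs non-accepting: {s3,s4,s5,s7} | {s0,s1,s2,s6}.
Refine {s3,s4,s5,s7} on symbol 1: members go to different blocks, giving {s3,s7} and {s4,s5}.
Split {s0,s1,s2,s6} by δ(·,0) → {s1,s2,s6} and {s0}.
Split {s1,s2,s6} by δ(·,0) → {s1,s2} and {s6}.
Refine {s1,s2} on symbol 0: members go to different blocks, giving {s1} and {s2}.
The partition is now stable with 6 blocks: {s3,s7} | {s1} | {s4,s5} | {s0} | {s6} | {s2}.
s4 and s7 end up in different blocks, so they are distinguishable. For instance, the string '1' is accepted from only s7.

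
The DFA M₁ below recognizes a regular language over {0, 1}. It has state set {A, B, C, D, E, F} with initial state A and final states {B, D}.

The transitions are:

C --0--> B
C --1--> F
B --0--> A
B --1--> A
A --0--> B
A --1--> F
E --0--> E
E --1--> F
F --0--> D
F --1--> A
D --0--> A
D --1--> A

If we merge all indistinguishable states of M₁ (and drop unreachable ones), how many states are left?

States {C,E} cannot be reached from the start state, so discard them.
Initial partition by acceptance: {B,D} | {A,F}.
Stable partition: {B,D} | {A,F} — 2 equivalence classes.

2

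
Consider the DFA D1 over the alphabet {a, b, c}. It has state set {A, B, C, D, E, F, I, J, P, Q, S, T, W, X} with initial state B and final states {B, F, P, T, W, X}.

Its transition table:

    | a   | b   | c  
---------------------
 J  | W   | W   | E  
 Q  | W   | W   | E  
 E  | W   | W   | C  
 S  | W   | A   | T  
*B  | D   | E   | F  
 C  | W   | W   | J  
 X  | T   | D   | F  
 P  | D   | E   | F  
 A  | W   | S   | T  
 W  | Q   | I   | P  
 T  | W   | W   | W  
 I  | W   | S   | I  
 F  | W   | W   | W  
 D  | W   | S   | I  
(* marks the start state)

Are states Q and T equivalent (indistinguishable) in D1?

No

States {X} cannot be reached from the start state, so discard them.
Start with accepting vs non-accepting: {B,F,P,T,W} | {A,C,D,E,I,J,Q,S}.
Split {B,F,P,T,W} by δ(·,a) → {B,P,W} and {F,T}.
On input c, block {B,P,W} splits into {B,P} and {W}.
Split {A,C,D,E,I,J,Q,S} by δ(·,b) → {A,D,I,S} and {C,E,J,Q}.
Split {A,D,I,S} by δ(·,c) → {A,S} and {D,I}.
No further refinement is possible. Final partition (6 blocks): {B,P} | {A,S} | {F,T} | {W} | {C,E,J,Q} | {D,I}.
Q and T end up in different blocks, so they are distinguishable. For instance, the string 'ε' is accepted from only T.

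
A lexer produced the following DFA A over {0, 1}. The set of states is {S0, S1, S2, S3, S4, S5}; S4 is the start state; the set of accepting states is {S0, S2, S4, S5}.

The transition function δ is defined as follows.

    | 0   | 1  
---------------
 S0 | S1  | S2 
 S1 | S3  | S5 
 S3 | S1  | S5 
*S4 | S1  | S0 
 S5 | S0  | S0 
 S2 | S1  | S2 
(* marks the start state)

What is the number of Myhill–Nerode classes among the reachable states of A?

3

All states are reachable from the start state.
P0 = {S0,S2,S4,S5} | {S1,S3}.
Split {S0,S2,S4,S5} by δ(·,0) → {S0,S2,S4} and {S5}.
No further refinement is possible. Final partition (3 blocks): {S0,S2,S4} | {S1,S3} | {S5}.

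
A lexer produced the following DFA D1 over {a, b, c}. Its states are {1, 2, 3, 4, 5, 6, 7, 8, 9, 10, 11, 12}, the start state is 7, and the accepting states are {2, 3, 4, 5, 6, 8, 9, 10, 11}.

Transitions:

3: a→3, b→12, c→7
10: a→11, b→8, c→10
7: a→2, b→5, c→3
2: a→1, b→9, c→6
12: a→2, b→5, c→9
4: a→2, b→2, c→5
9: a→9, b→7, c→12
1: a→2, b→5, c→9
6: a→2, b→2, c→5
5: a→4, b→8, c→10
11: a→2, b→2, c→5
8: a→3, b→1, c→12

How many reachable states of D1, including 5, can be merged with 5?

2

Initial partition by acceptance: {2,3,4,5,6,8,9,10,11} | {1,7,12}.
Refine {2,3,4,5,6,8,9,10,11} on symbol a: members go to different blocks, giving {3,4,5,6,8,9,10,11} and {2}.
Refine {3,4,5,6,8,9,10,11} on symbol a: members go to different blocks, giving {3,5,8,9,10} and {4,6,11}.
Refine {3,5,8,9,10} on symbol a: members go to different blocks, giving {3,8,9} and {5,10}.
Stable partition: {3,8,9} | {1,7,12} | {2} | {4,6,11} | {5,10} — 5 equivalence classes.
State 5 belongs to the block {5,10}, which has 2 states.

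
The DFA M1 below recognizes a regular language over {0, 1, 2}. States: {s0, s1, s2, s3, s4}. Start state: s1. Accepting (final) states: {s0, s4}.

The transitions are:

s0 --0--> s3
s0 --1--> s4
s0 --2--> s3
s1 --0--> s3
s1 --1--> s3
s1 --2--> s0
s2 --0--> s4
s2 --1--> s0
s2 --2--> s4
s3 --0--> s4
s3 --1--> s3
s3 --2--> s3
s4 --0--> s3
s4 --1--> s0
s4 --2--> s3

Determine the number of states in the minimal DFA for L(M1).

States {s2} cannot be reached from the start state, so discard them.
P0 = {s0,s4} | {s1,s3}.
On input 0, block {s1,s3} splits into {s1} and {s3}.
The partition is now stable with 3 blocks: {s0,s4} | {s1} | {s3}.

3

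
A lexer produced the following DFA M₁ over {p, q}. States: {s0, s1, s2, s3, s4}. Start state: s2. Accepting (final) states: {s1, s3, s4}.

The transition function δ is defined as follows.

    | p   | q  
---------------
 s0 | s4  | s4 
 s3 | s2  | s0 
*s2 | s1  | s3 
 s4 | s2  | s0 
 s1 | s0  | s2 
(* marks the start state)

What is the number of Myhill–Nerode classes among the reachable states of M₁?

2

Initial partition by acceptance: {s1,s3,s4} | {s0,s2}.
The partition is now stable with 2 blocks: {s1,s3,s4} | {s0,s2}.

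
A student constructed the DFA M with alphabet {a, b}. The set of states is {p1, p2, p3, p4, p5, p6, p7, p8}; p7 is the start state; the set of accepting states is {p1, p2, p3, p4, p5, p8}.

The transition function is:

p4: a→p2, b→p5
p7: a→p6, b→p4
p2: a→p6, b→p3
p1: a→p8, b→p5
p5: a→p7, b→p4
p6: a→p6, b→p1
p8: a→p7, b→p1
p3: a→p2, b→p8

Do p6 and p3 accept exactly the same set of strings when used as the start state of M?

Start with accepting vs non-accepting: {p1,p2,p3,p4,p5,p8} | {p6,p7}.
Refine {p1,p2,p3,p4,p5,p8} on symbol a: members go to different blocks, giving {p1,p3,p4} and {p2,p5,p8}.
Stable partition: {p1,p3,p4} | {p6,p7} | {p2,p5,p8} — 3 equivalence classes.
p6 and p3 end up in different blocks, so they are distinguishable. For instance, the string 'ε' is accepted from only p3.

No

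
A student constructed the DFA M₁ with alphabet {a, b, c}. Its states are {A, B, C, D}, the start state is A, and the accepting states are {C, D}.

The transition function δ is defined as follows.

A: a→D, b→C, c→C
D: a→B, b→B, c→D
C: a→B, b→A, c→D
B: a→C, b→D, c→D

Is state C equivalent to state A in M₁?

No

P0 = {C,D} | {A,B}.
Stable partition: {C,D} | {A,B} — 2 equivalence classes.
C and A end up in different blocks, so they are distinguishable. For instance, the string 'ε' is accepted from only C.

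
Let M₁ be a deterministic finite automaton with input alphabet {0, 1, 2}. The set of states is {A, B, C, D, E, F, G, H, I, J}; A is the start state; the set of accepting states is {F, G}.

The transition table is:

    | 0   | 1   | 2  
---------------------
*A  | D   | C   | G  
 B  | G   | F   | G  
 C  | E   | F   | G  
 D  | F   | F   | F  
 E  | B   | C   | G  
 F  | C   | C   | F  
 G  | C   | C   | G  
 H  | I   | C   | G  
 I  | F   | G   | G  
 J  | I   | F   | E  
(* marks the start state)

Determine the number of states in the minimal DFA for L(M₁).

4

States {H,I,J} cannot be reached from the start state, so discard them.
Start with accepting vs non-accepting: {F,G} | {A,B,C,D,E}.
On input 0, block {A,B,C,D,E} splits into {A,C,E} and {B,D}.
On input 0, block {A,C,E} splits into {A,E} and {C}.
No further refinement is possible. Final partition (4 blocks): {F,G} | {A,E} | {B,D} | {C}.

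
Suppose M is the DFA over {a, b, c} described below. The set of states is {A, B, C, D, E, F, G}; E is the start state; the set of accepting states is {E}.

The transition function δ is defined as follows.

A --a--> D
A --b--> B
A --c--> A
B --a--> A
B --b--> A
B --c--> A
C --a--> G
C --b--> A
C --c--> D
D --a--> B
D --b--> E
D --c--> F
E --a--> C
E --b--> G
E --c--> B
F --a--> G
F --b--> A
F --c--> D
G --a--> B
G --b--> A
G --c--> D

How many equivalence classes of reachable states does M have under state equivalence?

All states are reachable from the start state.
Initial partition by acceptance: {E} | {A,B,C,D,F,G}.
Split {A,B,C,D,F,G} by δ(·,b) → {A,B,C,F,G} and {D}.
Refine {A,B,C,F,G} on symbol a: members go to different blocks, giving {B,C,F,G} and {A}.
On input a, block {B,C,F,G} splits into {C,F,G} and {B}.
Refine {C,F,G} on symbol a: members go to different blocks, giving {C,F} and {G}.
Stable partition: {E} | {C,F} | {D} | {A} | {B} | {G} — 6 equivalence classes.

6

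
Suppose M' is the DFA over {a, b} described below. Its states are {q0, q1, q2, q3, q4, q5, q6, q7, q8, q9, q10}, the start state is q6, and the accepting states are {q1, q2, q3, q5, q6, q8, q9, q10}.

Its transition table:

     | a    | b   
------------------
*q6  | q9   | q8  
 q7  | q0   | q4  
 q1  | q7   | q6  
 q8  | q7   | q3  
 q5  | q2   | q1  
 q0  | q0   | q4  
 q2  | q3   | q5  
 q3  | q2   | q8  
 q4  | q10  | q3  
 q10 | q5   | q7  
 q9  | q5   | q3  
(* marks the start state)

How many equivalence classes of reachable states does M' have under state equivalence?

Initial partition by acceptance: {q1,q2,q3,q5,q6,q8,q9,q10} | {q0,q4,q7}.
Split {q1,q2,q3,q5,q6,q8,q9,q10} by δ(·,a) → {q2,q3,q5,q6,q9,q10} and {q1,q8}.
Split {q2,q3,q5,q6,q9,q10} by δ(·,b) → {q3,q5,q6} and {q2,q9} and {q10}.
On input a, block {q0,q4,q7} splits into {q0,q7} and {q4}.
The partition is now stable with 6 blocks: {q3,q5,q6} | {q0,q7} | {q1,q8} | {q2,q9} | {q10} | {q4}.

6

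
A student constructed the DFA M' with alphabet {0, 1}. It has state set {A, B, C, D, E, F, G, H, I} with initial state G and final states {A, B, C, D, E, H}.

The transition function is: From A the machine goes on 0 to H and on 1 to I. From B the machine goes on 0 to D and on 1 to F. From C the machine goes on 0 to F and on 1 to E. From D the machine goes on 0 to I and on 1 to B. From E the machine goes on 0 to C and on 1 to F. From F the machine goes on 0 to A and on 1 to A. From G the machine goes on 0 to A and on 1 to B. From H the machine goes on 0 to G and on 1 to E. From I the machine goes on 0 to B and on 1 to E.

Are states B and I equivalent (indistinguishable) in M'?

All states are reachable from the start state.
Start with accepting vs non-accepting: {A,B,C,D,E,H} | {F,G,I}.
Split {A,B,C,D,E,H} by δ(·,0) → {A,B,E} and {C,D,H}.
Stable partition: {A,B,E} | {F,G,I} | {C,D,H} — 3 equivalence classes.
B and I end up in different blocks, so they are distinguishable. For instance, the string 'ε' is accepted from only B.

No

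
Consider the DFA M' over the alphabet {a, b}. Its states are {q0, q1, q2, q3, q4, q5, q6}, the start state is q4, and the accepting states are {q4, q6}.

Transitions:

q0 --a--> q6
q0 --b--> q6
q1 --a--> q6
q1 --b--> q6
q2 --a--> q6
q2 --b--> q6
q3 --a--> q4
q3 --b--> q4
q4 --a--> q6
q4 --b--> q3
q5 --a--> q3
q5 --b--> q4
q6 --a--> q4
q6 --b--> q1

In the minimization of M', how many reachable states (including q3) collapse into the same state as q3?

Reachable states from the start: {q1,q3,q4,q6}. Unreachable: {q0,q2,q5} — drop them.
Initial partition by acceptance: {q4,q6} | {q1,q3}.
The partition is now stable with 2 blocks: {q4,q6} | {q1,q3}.
The equivalence class containing q3 is {q1,q3}, of size 2.

2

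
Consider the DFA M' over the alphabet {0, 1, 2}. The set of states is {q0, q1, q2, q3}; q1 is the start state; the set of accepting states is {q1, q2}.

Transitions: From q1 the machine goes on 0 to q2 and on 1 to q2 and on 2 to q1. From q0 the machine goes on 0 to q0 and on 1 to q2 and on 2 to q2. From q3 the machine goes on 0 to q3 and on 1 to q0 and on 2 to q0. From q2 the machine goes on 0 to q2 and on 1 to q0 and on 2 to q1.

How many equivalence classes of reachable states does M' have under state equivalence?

States {q3} cannot be reached from the start state, so discard them.
Start with accepting vs non-accepting: {q1,q2} | {q0}.
Split {q1,q2} by δ(·,1) → {q1} and {q2}.
No further refinement is possible. Final partition (3 blocks): {q1} | {q0} | {q2}.

3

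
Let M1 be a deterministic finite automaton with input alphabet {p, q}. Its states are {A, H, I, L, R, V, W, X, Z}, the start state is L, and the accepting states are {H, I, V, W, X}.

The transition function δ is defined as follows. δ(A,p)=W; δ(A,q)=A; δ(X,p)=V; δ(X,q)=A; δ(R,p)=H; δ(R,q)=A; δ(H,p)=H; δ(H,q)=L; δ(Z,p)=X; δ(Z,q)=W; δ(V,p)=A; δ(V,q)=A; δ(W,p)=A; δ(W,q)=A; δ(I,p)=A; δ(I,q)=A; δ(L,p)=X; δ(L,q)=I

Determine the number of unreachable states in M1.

3

Starting at L and following transitions, the reachable set is {A, I, L, V, W, X}. That leaves H, R, Z unreachable — 3 in total.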